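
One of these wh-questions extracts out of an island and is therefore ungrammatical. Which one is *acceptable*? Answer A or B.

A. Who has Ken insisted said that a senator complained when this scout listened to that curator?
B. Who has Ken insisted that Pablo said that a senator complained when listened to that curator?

A

In B, the wh-phrase is extracted from inside an adjunct island (introduced by "when"), which blocks movement.
In A, the extraction path crosses only that-complement boundaries, which are transparent.
So A is grammatical.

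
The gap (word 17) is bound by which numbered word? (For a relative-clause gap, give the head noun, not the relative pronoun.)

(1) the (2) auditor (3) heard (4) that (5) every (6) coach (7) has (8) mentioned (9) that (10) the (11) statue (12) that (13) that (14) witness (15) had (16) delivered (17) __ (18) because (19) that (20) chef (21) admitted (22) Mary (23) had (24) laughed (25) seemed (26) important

11

The gap at 17 is the object of "delivered", inside a relative clause.
The relative pronoun is "that" (word 12); it is bound by the head noun immediately before it.
Its filler is the head noun "statue", at word 11.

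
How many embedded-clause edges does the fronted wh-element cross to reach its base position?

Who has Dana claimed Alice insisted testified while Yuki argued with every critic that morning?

"who" is extracted from the subject of "testified".
Boundaries crossed, outermost first: [Ø], [Ø] — 2 in total.

2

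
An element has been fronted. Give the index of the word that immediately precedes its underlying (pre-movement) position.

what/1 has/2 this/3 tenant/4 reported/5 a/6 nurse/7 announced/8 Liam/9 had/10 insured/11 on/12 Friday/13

The displaced element is "what" (word 1).
It is linked across 2 clause boundaries (Ø → Ø).
It functions as the direct object of "insured", so the gap sits immediately after word 11 ("insured").
Base order: This tenant has reported a nurse announced Liam had insured what on Friday.

11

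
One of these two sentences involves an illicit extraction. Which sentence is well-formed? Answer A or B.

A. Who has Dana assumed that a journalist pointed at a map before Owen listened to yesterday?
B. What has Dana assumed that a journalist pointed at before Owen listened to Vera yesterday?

In A, the wh-phrase is extracted from inside an adjunct island (introduced by "before"), which blocks movement.
In B, the extraction path crosses only that-complement boundaries, which are transparent.
So B is grammatical.

B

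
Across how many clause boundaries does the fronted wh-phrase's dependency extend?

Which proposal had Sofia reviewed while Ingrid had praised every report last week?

"which proposal" originates inside the matrix clause — no clause boundary is crossed.

0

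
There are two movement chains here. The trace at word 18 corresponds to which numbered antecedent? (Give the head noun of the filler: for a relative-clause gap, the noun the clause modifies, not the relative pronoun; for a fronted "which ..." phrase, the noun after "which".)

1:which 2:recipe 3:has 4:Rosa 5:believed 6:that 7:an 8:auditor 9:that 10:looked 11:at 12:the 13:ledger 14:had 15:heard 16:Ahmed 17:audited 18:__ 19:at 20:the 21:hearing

The marked gap is the direct object of "audited".
Its filler is the fronted wh-phrase "which recipe", at word 2.
(The other dependency links word 8 to a gap after word 9.)

2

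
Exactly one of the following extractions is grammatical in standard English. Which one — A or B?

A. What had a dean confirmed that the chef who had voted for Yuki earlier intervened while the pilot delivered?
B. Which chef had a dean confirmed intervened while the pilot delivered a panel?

B

In A, the wh-phrase is extracted from inside an adjunct island (introduced by "while"), which blocks movement.
In B, the extraction path crosses only that-complement boundaries, which are transparent.
So B is grammatical.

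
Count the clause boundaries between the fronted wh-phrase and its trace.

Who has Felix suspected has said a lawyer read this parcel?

"who" is extracted from the subject of "said".
Boundaries crossed, outermost first: [Ø] — 1 in total.

1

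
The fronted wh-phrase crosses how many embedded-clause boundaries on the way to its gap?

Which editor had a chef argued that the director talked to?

"which editor" is extracted from the PP object of "talked".
Boundaries crossed, outermost first: [that] — 1 in total.

1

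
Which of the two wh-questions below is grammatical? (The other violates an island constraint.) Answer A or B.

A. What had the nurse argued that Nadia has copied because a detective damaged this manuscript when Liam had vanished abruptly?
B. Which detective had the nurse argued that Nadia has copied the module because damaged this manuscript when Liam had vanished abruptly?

In B, the wh-phrase is extracted from inside an adjunct island (introduced by "because"), which blocks movement.
In A, the extraction path crosses only that-complement boundaries, which are transparent.
So A is grammatical.

A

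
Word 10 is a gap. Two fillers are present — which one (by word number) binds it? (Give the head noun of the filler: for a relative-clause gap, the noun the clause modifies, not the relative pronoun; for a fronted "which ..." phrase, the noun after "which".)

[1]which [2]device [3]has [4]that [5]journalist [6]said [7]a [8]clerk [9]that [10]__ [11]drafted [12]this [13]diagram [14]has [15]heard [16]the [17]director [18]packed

8

The marked gap is inside the relative clause, the subject of "drafted".
Its filler is the head noun "clerk" (via "that"), at word 8.
(The other dependency links word 2 to a gap after word 18.)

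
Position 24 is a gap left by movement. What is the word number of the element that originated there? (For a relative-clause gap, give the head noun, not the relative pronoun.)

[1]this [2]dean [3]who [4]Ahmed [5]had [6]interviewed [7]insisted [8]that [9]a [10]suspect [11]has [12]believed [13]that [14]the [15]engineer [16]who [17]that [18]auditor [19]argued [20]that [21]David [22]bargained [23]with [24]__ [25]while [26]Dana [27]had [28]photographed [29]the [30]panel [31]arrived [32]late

The gap at 24 is the prepositional object of "bargained", inside a relative clause.
The relative pronoun is "who" (word 16); it is bound by the head noun immediately before it.
Its filler is the head noun "engineer", at word 15.

15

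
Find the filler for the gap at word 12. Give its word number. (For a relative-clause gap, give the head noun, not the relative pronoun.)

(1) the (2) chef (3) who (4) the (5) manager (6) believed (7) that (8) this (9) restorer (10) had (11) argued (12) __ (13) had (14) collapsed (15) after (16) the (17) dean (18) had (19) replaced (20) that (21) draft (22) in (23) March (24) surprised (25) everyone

2

The gap at 12 is the subject of "collapsed", inside a relative clause.
The relative pronoun is "who" (word 3); it is bound by the head noun immediately before it.
Its filler is the head noun "chef", at word 2.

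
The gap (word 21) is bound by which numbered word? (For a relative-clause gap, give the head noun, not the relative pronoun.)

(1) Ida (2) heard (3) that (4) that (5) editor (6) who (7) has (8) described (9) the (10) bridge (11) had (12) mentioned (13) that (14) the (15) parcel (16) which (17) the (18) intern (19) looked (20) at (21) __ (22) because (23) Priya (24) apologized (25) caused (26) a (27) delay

The gap at 21 is the prepositional object of "looked", inside a relative clause.
The relative pronoun is "which" (word 16); it is bound by the head noun immediately before it.
Its filler is the head noun "parcel", at word 15.

15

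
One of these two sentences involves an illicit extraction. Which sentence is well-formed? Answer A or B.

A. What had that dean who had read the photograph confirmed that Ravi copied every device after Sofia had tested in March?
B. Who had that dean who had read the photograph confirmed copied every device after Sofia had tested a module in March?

B

In A, the wh-phrase is extracted from inside an adjunct island (introduced by "after"), which blocks movement.
In B, the extraction path crosses only that-complement boundaries, which are transparent.
So B is grammatical.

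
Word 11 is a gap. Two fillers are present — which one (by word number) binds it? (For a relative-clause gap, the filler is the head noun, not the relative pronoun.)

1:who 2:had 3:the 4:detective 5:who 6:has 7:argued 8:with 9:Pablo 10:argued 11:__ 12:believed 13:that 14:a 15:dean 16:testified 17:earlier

The marked gap is the subject of "believed".
Its filler is the fronted wh-phrase "who", at word 1.
(The other dependency links word 4 to a gap after word 5.)

1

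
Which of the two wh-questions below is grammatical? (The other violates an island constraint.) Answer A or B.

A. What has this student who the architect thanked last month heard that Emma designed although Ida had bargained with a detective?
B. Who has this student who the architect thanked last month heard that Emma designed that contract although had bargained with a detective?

In B, the wh-phrase is extracted from inside an adjunct island (introduced by "although"), which blocks movement.
In A, the extraction path crosses only that-complement boundaries, which are transparent.
So A is grammatical.

A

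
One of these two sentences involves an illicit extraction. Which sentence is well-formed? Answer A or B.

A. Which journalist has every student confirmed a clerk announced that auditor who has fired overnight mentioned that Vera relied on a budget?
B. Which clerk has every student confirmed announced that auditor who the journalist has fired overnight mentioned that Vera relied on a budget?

B

In A, the wh-phrase is extracted from inside a complex-NP island (relative clause) (introduced by "who"), which blocks movement.
In B, the extraction path crosses only that-complement boundaries, which are transparent.
So B is grammatical.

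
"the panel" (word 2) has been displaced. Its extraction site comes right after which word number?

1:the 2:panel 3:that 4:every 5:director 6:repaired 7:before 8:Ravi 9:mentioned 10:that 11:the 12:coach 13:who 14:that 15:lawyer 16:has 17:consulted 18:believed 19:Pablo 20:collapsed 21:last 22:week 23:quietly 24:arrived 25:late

The displaced element is "the panel" (word 2).
It functions as the direct object of "repaired", so the gap sits immediately after word 6 ("repaired").
Base order: Every director repaired the panel before Ravi mentioned that the coach who that lawyer has consulted believed Pablo collapsed last week quietly.

6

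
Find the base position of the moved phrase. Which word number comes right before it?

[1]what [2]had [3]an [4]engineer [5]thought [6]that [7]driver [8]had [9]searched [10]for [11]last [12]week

The displaced element is "what" (word 1).
It is linked across 1 clause boundary (Ø).
It functions as the object of the preposition "for" of "searched", so the gap sits immediately after word 10 ("for").
Base order: An engineer had thought that driver had searched for what last week.

10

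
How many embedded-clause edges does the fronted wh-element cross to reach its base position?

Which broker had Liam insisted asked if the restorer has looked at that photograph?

1

"which broker" is extracted from the subject of "asked".
Boundaries crossed, outermost first: [Ø] — 1 in total.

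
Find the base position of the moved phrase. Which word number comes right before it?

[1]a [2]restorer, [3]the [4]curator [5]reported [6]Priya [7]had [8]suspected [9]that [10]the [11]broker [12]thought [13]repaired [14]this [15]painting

12

The displaced element is "a restorer" (word 2).
It is linked across 3 clause boundaries (Ø → that → Ø).
It functions as the subject of "repaired", so the gap sits immediately after word 12 ("thought").
Base order: The curator reported Priya had suspected that the broker thought that a restorer repaired this painting.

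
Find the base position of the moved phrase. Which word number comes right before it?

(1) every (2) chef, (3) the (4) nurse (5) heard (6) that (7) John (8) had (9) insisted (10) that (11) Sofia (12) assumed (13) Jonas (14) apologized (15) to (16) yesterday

15

The displaced element is "every chef" (word 2).
It is linked across 3 clause boundaries (that → that → Ø).
It functions as the object of the preposition "to" of "apologized", so the gap sits immediately after word 15 ("to").
Base order: The nurse heard that John had insisted that Sofia assumed Jonas apologized to every chef yesterday.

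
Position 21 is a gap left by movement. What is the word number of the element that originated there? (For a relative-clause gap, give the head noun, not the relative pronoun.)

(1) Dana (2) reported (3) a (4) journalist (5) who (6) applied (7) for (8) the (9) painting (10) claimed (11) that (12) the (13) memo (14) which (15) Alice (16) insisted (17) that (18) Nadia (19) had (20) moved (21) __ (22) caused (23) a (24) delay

13

The gap at 21 is the object of "moved", inside a relative clause.
The relative pronoun is "which" (word 14); it is bound by the head noun immediately before it.
Its filler is the head noun "memo", at word 13.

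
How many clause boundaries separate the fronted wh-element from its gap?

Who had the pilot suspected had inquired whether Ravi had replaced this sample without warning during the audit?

"who" is extracted from the subject of "inquired".
Boundaries crossed, outermost first: [Ø] — 1 in total.

1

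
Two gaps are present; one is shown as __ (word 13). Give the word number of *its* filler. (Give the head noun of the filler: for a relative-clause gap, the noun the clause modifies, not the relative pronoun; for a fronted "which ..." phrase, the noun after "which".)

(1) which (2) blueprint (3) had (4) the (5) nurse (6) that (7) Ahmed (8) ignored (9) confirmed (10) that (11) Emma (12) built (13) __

2

The marked gap is the direct object of "built".
Its filler is the fronted wh-phrase "which blueprint", at word 2.
(The other dependency links word 5 to a gap after word 8.)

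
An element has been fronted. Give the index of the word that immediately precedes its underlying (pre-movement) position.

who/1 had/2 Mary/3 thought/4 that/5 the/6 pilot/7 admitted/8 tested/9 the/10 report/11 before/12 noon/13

8

The displaced element is "who" (word 1).
It is linked across 2 clause boundaries (that → Ø).
It functions as the subject of "tested", so the gap sits immediately after word 8 ("admitted").
Base order: Mary had thought that the pilot admitted who tested the report before noon.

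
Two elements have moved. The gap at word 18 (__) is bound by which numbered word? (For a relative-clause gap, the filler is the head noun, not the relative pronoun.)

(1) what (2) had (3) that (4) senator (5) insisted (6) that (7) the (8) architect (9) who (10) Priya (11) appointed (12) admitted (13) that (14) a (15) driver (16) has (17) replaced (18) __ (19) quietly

1

The marked gap is the direct object of "replaced".
Its filler is the fronted wh-phrase "what", at word 1.
(The other dependency links word 8 to a gap after word 11.)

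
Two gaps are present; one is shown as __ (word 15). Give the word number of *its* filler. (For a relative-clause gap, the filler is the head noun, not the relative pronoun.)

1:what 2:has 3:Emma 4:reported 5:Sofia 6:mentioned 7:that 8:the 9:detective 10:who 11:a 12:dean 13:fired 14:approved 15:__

1

The marked gap is the direct object of "approved".
Its filler is the fronted wh-phrase "what", at word 1.
(The other dependency links word 9 to a gap after word 13.)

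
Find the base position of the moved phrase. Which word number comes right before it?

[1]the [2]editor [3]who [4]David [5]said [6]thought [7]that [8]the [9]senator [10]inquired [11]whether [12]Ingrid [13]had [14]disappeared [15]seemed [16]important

5

The displaced element is "the editor" (word 2).
It is linked across 1 clause boundary (Ø).
It functions as the subject of "thought", so the gap sits immediately after word 5 ("said").
Base order: David said the editor thought that the senator inquired whether Ingrid had disappeared.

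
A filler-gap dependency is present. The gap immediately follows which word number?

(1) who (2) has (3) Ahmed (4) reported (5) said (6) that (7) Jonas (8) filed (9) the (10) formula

4

The displaced element is "who" (word 1).
It is linked across 1 clause boundary (Ø).
It functions as the subject of "said", so the gap sits immediately after word 4 ("reported").
Base order: Ahmed has reported who said that Jonas filed the formula.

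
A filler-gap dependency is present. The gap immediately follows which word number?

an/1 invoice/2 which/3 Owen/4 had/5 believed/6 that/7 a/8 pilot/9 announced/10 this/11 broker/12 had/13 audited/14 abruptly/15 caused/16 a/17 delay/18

The displaced element is "an invoice" (word 2).
It is linked across 2 clause boundaries (that → Ø).
It functions as the direct object of "audited", so the gap sits immediately after word 14 ("audited").
Base order: Owen had believed that a pilot announced this broker had audited an invoice abruptly.

14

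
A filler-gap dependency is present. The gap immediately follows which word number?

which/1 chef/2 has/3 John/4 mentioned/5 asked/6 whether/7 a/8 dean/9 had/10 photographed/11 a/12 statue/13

The displaced element is "which chef" (word 2).
It is linked across 1 clause boundary (Ø).
It functions as the subject of "asked", so the gap sits immediately after word 5 ("mentioned").
Base order: John has mentioned that which chef asked whether a dean had photographed a statue.

5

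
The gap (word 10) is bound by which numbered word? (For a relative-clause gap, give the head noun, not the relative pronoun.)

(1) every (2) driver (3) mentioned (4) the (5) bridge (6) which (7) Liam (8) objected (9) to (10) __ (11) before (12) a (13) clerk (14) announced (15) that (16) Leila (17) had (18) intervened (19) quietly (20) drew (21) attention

The gap at 10 is the prepositional object of "objected", inside a relative clause.
The relative pronoun is "which" (word 6); it is bound by the head noun immediately before it.
Its filler is the head noun "bridge", at word 5.

5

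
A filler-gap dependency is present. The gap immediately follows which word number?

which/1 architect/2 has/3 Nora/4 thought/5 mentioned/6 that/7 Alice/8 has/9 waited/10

5

The displaced element is "which architect" (word 2).
It is linked across 1 clause boundary (Ø).
It functions as the subject of "mentioned", so the gap sits immediately after word 5 ("thought").
Base order: Nora has thought that which architect mentioned that Alice has waited.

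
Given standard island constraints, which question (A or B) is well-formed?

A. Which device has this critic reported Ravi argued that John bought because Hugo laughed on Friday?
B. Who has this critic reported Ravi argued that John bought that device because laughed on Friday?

A

In B, the wh-phrase is extracted from inside an adjunct island (introduced by "because"), which blocks movement.
In A, the extraction path crosses only that-complement boundaries, which are transparent.
So A is grammatical.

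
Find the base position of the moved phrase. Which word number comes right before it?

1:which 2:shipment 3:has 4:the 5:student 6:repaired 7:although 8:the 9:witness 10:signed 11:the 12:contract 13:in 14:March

The displaced element is "which shipment" (word 2).
It functions as the direct object of "repaired", so the gap sits immediately after word 6 ("repaired").
Base order: The student has repaired which shipment although the witness signed the contract in March.

6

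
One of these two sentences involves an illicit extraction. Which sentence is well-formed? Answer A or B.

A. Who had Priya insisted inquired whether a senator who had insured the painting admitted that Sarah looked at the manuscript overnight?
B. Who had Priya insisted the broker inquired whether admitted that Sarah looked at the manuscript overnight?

In B, the wh-phrase is extracted from inside a wh-island (introduced by "whether"), which blocks movement.
In A, the extraction path crosses only that-complement boundaries, which are transparent.
So A is grammatical.

A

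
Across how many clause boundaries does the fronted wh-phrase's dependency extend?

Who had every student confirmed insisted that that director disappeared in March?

1

"who" is extracted from the subject of "insisted".
Boundaries crossed, outermost first: [Ø] — 1 in total.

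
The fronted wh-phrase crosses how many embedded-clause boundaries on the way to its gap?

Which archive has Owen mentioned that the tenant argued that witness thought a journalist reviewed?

"which archive" is extracted from the object of "reviewed".
Boundaries crossed, outermost first: [that], [Ø], [Ø] — 3 in total.

3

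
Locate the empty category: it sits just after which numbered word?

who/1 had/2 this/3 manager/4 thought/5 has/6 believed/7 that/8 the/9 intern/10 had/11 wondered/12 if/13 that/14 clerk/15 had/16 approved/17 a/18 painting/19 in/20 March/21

5

The displaced element is "who" (word 1).
It is linked across 1 clause boundary (Ø).
It functions as the subject of "believed", so the gap sits immediately after word 5 ("thought").
Base order: This manager had thought that who has believed that the intern had wondered if that clerk had approved a painting in March.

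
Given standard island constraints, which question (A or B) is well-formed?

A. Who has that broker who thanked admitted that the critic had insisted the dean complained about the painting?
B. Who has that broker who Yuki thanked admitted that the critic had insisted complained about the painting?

In A, the wh-phrase is extracted from inside a complex-NP island (relative clause) (introduced by "who"), which blocks movement.
In B, the extraction path crosses only that-complement boundaries, which are transparent.
So B is grammatical.

B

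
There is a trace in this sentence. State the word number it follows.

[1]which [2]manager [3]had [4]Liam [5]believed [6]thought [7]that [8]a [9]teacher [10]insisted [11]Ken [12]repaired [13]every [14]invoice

5

The displaced element is "which manager" (word 2).
It is linked across 1 clause boundary (Ø).
It functions as the subject of "thought", so the gap sits immediately after word 5 ("believed").
Base order: Liam had believed that which manager thought that a teacher insisted Ken repaired every invoice.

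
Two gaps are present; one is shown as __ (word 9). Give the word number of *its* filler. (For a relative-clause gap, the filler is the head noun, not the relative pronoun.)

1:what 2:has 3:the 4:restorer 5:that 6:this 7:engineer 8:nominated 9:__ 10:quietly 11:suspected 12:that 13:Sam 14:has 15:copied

4

The marked gap is inside the relative clause, the direct object of "nominated".
Its filler is the head noun "restorer" (via "that"), at word 4.
(The other dependency links word 1 to a gap after word 15.)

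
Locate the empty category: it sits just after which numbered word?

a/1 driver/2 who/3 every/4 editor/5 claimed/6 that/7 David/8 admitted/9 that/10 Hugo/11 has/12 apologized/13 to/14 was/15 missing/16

14

The displaced element is "a driver" (word 2).
It is linked across 2 clause boundaries (that → that).
It functions as the object of the preposition "to" of "apologized", so the gap sits immediately after word 14 ("to").
Base order: Every editor claimed that David admitted that Hugo has apologized to a driver.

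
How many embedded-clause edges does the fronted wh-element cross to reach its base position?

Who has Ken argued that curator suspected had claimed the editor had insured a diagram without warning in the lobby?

"who" is extracted from the subject of "claimed".
Boundaries crossed, outermost first: [Ø], [Ø] — 2 in total.

2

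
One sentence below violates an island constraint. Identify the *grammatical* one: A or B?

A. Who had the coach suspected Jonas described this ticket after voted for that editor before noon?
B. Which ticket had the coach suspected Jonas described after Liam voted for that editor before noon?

B

In A, the wh-phrase is extracted from inside an adjunct island (introduced by "after"), which blocks movement.
In B, the extraction path crosses only that-complement boundaries, which are transparent.
So B is grammatical.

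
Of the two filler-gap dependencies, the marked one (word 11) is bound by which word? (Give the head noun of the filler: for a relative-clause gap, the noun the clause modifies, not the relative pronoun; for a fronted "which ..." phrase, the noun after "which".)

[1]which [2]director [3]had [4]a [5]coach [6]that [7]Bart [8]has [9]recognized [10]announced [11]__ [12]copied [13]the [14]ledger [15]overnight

2

The marked gap is the subject of "copied".
Its filler is the fronted wh-phrase "which director", at word 2.
(The other dependency links word 5 to a gap after word 9.)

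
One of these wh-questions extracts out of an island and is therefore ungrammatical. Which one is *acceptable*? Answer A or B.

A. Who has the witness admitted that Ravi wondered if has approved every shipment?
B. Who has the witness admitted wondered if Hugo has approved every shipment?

In A, the wh-phrase is extracted from inside a wh-island (introduced by "if"), which blocks movement.
In B, the extraction path crosses only that-complement boundaries, which are transparent.
So B is grammatical.

B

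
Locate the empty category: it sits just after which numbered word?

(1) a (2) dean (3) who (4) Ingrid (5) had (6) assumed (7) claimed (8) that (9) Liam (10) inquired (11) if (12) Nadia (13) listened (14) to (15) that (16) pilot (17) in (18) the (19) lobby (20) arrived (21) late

6

The displaced element is "a dean" (word 2).
It is linked across 1 clause boundary (Ø).
It functions as the subject of "claimed", so the gap sits immediately after word 6 ("assumed").
Base order: Ingrid had assumed a dean claimed that Liam inquired if Nadia listened to that pilot in the lobby.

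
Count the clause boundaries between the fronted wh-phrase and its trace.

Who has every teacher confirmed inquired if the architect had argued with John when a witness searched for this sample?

"who" is extracted from the subject of "inquired".
Boundaries crossed, outermost first: [Ø] — 1 in total.

1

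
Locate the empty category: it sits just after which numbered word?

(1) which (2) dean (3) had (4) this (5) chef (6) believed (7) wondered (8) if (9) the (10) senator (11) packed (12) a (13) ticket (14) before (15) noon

6

The displaced element is "which dean" (word 2).
It is linked across 1 clause boundary (Ø).
It functions as the subject of "wondered", so the gap sits immediately after word 6 ("believed").
Base order: This chef had believed that which dean wondered if the senator packed a ticket before noon.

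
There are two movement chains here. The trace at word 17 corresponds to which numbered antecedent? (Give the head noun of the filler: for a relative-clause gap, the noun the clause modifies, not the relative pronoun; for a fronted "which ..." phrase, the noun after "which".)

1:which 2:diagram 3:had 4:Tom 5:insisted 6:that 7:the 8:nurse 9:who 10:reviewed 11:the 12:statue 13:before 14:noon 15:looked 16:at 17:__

The marked gap is the object of the preposition "at" of "looked".
Its filler is the fronted wh-phrase "which diagram", at word 2.
(The other dependency links word 8 to a gap after word 9.)

2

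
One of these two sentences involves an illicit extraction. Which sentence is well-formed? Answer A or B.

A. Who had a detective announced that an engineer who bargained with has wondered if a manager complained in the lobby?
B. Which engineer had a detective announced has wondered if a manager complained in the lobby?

In A, the wh-phrase is extracted from inside a complex-NP island (relative clause) (introduced by "who"), which blocks movement.
In B, the extraction path crosses only that-complement boundaries, which are transparent.
So B is grammatical.

B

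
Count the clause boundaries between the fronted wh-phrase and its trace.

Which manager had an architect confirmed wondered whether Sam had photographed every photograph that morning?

"which manager" is extracted from the subject of "wondered".
Boundaries crossed, outermost first: [Ø] — 1 in total.

1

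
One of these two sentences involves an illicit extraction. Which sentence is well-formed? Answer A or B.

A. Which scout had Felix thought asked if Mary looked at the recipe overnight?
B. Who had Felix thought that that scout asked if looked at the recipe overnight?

In B, the wh-phrase is extracted from inside a wh-island (introduced by "if"), which blocks movement.
In A, the extraction path crosses only that-complement boundaries, which are transparent.
So A is grammatical.

A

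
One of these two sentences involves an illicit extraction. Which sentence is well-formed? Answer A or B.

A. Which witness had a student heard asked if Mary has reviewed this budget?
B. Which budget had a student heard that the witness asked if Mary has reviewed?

In B, the wh-phrase is extracted from inside a wh-island (introduced by "if"), which blocks movement.
In A, the extraction path crosses only that-complement boundaries, which are transparent.
So A is grammatical.

A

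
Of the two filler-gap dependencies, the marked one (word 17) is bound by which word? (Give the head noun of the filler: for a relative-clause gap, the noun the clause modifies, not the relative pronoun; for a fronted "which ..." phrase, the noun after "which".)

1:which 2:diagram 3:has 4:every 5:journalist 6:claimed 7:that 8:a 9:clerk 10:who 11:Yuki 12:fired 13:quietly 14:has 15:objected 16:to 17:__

2

The marked gap is the object of the preposition "to" of "objected".
Its filler is the fronted wh-phrase "which diagram", at word 2.
(The other dependency links word 9 to a gap after word 12.)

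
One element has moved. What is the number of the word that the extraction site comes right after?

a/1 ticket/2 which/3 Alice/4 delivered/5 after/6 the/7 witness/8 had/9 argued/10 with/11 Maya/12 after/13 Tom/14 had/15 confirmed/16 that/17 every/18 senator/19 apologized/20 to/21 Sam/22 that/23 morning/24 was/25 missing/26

5

The displaced element is "a ticket" (word 2).
It functions as the direct object of "delivered", so the gap sits immediately after word 5 ("delivered").
Base order: Alice delivered a ticket after the witness had argued with Maya after Tom had confirmed that every senator apologized to Sam that morning.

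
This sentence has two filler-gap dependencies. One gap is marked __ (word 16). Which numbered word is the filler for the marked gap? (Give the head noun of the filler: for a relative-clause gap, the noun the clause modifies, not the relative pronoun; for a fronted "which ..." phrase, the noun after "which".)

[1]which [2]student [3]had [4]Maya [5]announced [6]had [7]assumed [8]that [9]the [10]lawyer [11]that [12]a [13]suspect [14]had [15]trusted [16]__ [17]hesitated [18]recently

10

The marked gap is inside the relative clause, the direct object of "trusted".
Its filler is the head noun "lawyer" (via "that"), at word 10.
(The other dependency links word 2 to a gap after word 5.)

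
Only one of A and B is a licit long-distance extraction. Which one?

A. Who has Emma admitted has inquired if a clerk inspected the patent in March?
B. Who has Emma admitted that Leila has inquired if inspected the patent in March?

In B, the wh-phrase is extracted from inside a wh-island (introduced by "if"), which blocks movement.
In A, the extraction path crosses only that-complement boundaries, which are transparent.
So A is grammatical.

A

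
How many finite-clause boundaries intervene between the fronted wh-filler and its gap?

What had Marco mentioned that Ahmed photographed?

1

"what" is extracted from the object of "photographed".
Boundaries crossed, outermost first: [that] — 1 in total.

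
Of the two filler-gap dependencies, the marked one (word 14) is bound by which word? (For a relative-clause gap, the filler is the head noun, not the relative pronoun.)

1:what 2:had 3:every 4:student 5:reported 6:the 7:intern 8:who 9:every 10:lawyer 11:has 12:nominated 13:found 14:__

The marked gap is the direct object of "found".
Its filler is the fronted wh-phrase "what", at word 1.
(The other dependency links word 7 to a gap after word 12.)

1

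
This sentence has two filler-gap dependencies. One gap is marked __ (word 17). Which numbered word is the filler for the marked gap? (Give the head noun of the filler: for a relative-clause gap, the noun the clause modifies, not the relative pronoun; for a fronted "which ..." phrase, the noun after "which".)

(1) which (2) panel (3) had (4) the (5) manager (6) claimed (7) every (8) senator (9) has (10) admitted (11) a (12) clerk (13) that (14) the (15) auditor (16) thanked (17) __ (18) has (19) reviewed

12

The marked gap is inside the relative clause, the direct object of "thanked".
Its filler is the head noun "clerk" (via "that"), at word 12.
(The other dependency links word 2 to a gap after word 19.)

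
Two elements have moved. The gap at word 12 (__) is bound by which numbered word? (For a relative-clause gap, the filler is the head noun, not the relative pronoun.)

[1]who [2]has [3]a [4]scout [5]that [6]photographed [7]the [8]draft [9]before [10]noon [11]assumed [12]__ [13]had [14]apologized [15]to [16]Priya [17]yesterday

1

The marked gap is the subject of "apologized".
Its filler is the fronted wh-phrase "who", at word 1.
(The other dependency links word 4 to a gap after word 5.)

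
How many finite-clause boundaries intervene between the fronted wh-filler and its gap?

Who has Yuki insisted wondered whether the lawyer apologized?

"who" is extracted from the subject of "wondered".
Boundaries crossed, outermost first: [Ø] — 1 in total.

1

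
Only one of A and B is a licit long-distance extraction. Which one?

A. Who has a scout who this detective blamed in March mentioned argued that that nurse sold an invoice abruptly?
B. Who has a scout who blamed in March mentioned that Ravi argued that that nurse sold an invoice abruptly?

A

In B, the wh-phrase is extracted from inside a complex-NP island (relative clause) (introduced by "who"), which blocks movement.
In A, the extraction path crosses only that-complement boundaries, which are transparent.
So A is grammatical.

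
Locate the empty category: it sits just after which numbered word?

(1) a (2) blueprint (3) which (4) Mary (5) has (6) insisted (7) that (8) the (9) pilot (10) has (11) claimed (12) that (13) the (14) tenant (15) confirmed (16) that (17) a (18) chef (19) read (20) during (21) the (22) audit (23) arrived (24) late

19

The displaced element is "a blueprint" (word 2).
It is linked across 3 clause boundaries (that → that → that).
It functions as the direct object of "read", so the gap sits immediately after word 19 ("read").
Base order: Mary has insisted that the pilot has claimed that the tenant confirmed that a chef read a blueprint during the audit.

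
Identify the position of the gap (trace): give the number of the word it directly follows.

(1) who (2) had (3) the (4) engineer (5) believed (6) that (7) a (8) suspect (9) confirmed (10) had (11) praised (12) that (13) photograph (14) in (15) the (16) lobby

The displaced element is "who" (word 1).
It is linked across 2 clause boundaries (that → Ø).
It functions as the subject of "praised", so the gap sits immediately after word 9 ("confirmed").
Base order: The engineer had believed that a suspect confirmed who had praised that photograph in the lobby.

9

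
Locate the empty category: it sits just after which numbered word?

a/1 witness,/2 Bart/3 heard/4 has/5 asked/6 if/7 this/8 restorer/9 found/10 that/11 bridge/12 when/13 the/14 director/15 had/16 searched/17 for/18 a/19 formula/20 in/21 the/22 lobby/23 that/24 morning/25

The displaced element is "a witness" (word 2).
It is linked across 1 clause boundary (Ø).
It functions as the subject of "asked", so the gap sits immediately after word 4 ("heard").
Base order: Bart heard a witness has asked if this restorer found that bridge when the director had searched for a formula in the lobby that morning.

4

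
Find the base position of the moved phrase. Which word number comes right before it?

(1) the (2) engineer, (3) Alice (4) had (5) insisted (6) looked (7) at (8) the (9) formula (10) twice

The displaced element is "the engineer" (word 2).
It is linked across 1 clause boundary (Ø).
It functions as the subject of "looked", so the gap sits immediately after word 5 ("insisted").
Base order: Alice had insisted the engineer looked at the formula twice.

5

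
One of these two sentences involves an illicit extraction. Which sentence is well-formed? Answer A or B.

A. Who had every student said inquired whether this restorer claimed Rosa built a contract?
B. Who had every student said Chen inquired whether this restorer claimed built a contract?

In B, the wh-phrase is extracted from inside a wh-island (introduced by "whether"), which blocks movement.
In A, the extraction path crosses only that-complement boundaries, which are transparent.
So A is grammatical.

A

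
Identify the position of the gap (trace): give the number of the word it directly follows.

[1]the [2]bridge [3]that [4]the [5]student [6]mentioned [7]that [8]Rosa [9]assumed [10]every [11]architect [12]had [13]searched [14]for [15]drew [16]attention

The displaced element is "the bridge" (word 2).
It is linked across 2 clause boundaries (that → Ø).
It functions as the object of the preposition "for" of "searched", so the gap sits immediately after word 14 ("for").
Base order: The student mentioned that Rosa assumed every architect had searched for the bridge.

14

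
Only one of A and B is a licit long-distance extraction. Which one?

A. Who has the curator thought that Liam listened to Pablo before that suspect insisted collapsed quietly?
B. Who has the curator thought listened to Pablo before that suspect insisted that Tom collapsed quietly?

In A, the wh-phrase is extracted from inside an adjunct island (introduced by "before"), which blocks movement.
In B, the extraction path crosses only that-complement boundaries, which are transparent.
So B is grammatical.

B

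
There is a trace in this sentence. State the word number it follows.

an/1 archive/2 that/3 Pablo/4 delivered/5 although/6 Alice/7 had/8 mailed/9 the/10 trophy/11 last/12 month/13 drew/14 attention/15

5

The displaced element is "an archive" (word 2).
It functions as the direct object of "delivered", so the gap sits immediately after word 5 ("delivered").
Base order: Pablo delivered an archive although Alice had mailed the trophy last month.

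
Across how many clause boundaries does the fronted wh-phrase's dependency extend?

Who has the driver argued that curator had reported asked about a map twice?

"who" is extracted from the subject of "asked".
Boundaries crossed, outermost first: [Ø], [Ø] — 2 in total.

2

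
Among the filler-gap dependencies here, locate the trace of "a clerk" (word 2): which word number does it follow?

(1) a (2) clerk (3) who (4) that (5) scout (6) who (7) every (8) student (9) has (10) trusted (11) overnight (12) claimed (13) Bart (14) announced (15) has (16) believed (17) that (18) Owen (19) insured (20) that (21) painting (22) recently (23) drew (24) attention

14

The displaced element is "a clerk" (word 2).
It is linked across 2 clause boundaries (Ø → Ø).
It functions as the subject of "believed", so the gap sits immediately after word 14 ("announced").
Base order: That scout who every student has trusted overnight claimed Bart announced a clerk has believed that Owen insured that painting recently.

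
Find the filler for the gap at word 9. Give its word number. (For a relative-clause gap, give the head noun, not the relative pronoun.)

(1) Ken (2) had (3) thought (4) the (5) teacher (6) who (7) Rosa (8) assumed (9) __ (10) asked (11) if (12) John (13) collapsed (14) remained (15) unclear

The gap at 9 is the subject of "asked", inside a relative clause.
The relative pronoun is "who" (word 6); it is bound by the head noun immediately before it.
Its filler is the head noun "teacher", at word 5.

5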